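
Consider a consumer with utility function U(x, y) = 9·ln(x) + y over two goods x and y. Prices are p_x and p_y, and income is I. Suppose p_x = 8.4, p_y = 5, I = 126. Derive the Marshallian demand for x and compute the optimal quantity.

x* = 5.3571

MU_x = 9/x, MU_y = 1. Tangency: 9/x = p_x/p_y.
So x*(p_x,p_y) = 9·p_y/p_x, independent of income; and y* = (I − 9·p_y)/p_y.
At the given prices: x* = 9·5/8.4 = 5.3571.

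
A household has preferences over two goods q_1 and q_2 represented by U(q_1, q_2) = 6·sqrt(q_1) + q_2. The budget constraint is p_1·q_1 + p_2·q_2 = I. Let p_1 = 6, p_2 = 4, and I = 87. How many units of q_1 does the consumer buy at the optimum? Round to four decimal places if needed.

q_1* = 4

Utility is quasi-linear in q_2; the FOC for q_1 is 3/√q_1 = p_1/p_2.
Solve: √q_1 = 3·p_2/p_1, so q_1*(p_1,p_2) = (3·p_2/p_1)², and q_2* = (I − p_1·q_1*)/p_2.
Plugging in: q_1* = (3·4/6)² = 4.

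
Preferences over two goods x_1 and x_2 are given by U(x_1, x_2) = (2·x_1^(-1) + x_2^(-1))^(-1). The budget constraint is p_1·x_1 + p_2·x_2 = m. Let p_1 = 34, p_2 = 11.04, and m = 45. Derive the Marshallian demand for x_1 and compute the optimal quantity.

MRS = MU_x_1/MU_x_2 = 2·(x_2/x_1)^(2). Set equal to p_1/p_2.
Hence x_2/x_1 = ((1/2)·p_1/p_2)^(1/(2)), i.e. raised to the 0.5 power.
With the ratio pinned down, the budget gives x_1* = m/(p_1 + p_2·(x_2/x_1)) and x_2* = (x_2/x_1)·x_1*.
Numerically x_2/x_1 = 1.240909, so x_1* = 45/(34 + 11.04·1.240909) = 0.9434.

x_1* = 0.9434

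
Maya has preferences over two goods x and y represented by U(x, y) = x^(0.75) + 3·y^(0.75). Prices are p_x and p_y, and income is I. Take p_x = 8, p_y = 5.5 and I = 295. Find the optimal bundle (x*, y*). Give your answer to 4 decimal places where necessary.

MU_x ∝ x^(-0.25), MU_y ∝ 3·y^(-0.25), so MRS = (1/3)·(y/x)^(0.25) = p_x/p_y.
Solve for the ratio: y/x = [3·p_x/p_y]^(4).
With the ratio pinned down, the budget gives x* = I/(p_x + p_y·(y/x)) and y* = (y/x)·x*.
Numerically y/x = 362.571955, so x* = 295/(8 + 5.5·362.571955) = 0.1473 and y* = 362.571955·0.1473 = 53.422.

x* = 0.1473, y* = 53.422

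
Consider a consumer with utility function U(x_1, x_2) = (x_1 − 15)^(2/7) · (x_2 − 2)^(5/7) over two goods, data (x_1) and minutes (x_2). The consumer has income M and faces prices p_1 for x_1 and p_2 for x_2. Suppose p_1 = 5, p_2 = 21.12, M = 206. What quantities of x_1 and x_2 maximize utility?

x_1* = 20.072, x_2* = 5.0019

This is Cobb-Douglas in (x_1−15, x_2−2): tangency gives 2/7·p_2·(x_2−2) = 5/7·p_1·(x_1−15).
After buying the subsistence bundle (15, 2), a share 2/7 of the remaining income goes to x_1: x_1* = 15 + 2/7·(M − 15p_1 − 2p_2)/p_1.
Discretionary income = 206 − 15·5 − 2·21.12 = 88.76; x_1* = 15 + 2/7·88.76/5 = 20.072; x_2* = 2 + 5/7·88.76/21.12 = 5.0019.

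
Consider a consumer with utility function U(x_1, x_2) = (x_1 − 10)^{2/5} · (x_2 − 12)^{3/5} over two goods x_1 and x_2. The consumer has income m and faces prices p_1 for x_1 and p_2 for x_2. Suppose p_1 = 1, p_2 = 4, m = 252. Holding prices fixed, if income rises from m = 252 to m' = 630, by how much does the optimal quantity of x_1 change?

Δx_1* = 151.2

This is Cobb-Douglas in (x_1−10, x_2−12): tangency gives 0.4·p_2·(x_2−12) = 0.6·p_1·(x_1−10).
Substituting into the budget: x_1* = 10 + 0.4·(m − 10·p_1 − 12·p_2)/p_1, and x_2* = 12 + 0.6·(…)/p_2.
Discretionary income = 252 − 10·1 − 12·4 = 194; x_1* = 10 + 0.4·194/1 = 87.6.
At m' = 630: x_1* = 238.8. Change: 238.8 − 87.6 = 151.2.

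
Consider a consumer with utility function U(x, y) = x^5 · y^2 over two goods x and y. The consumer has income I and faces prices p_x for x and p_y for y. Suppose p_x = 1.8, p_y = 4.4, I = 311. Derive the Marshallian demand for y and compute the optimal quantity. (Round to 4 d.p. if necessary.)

The MRS is (5/2)·y/x. Set MRS = p_x/p_y.
Rearranging, p_y·y = (2/5)·p_x·x. Substituting into the budget gives p_x·x·(1 + (2/5)) = I.
Demand: x*(p_x,p_y,I) = 5/7·I/p_x and y* = 2/7·I/p_y.
At p_x=1.8, p_y=4.4, I=311: y* = 2/7·311/4.4 = 20.1948.

y* = 20.1948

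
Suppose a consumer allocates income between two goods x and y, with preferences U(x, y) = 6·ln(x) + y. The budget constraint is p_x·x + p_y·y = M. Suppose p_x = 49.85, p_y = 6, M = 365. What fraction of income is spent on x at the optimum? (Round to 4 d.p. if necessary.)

share on x = 0.0986

MU_x = 6/x, MU_y = 1. Tangency: 6/x = p_x/p_y.
So x*(p_x,p_y) = 6·p_y/p_x, independent of income; and y* = (M − 6·p_y)/p_y.
At the given prices: x* = 6·6/49.85 = 0.7222, and y* = 54.8333.
Expenditure on x: 49.85·0.7222 = 36; share = 0.0986.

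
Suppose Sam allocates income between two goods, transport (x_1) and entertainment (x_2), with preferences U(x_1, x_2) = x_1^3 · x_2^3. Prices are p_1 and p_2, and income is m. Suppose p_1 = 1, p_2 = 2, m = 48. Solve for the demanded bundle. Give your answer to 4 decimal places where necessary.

x_1* = 24, x_2* = 12

Tangency: MRS = x_2/x_1 = p_1/p_2.
So 3·p_2·x_2 = 3·p_1·x_1; combined with the budget, a share 0.5 of income goes to x_1.
Demand: x_1*(p_1,p_2,m) = 0.5·m/p_1 and x_2* = 0.5·m/p_2.
At p_1=1, p_2=2, m=48: x_1* = 0.5·48/1 = 24, x_2* = 12.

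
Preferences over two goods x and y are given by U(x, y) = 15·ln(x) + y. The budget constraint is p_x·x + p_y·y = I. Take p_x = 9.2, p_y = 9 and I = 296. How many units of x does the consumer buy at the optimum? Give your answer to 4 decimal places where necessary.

x* = 14.6739

MU_x = 15/x, MU_y = 1. Tangency: 15/x = p_x/p_y.
So x*(p_x,p_y) = 15·p_y/p_x, independent of income; and y* = (I − 15·p_y)/p_y.
At the given prices: x* = 15·9/9.2 = 14.6739.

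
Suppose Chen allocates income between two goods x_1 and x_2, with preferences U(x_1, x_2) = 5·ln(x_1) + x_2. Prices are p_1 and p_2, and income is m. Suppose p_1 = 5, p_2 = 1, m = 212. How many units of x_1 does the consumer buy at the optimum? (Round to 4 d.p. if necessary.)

So x_1*(p_1,p_2) = 5·p_2/p_1, independent of income; and x_2* = (m − 5·p_2)/p_2.
At the given prices: x_1* = 5·1/5 = 1.

x_1* = 1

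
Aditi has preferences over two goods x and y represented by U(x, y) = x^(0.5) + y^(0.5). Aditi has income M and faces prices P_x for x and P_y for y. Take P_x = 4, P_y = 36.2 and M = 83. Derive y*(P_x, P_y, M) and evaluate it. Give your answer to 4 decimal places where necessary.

y* = 0.2281

MU_x ∝ x^(-0.5), MU_y ∝ y^(-0.5), so MRS = (y/x)^(0.5) = P_x/P_y.
Hence y/x = (P_x/P_y)^(1/(0.5)), i.e. raised to the 2 power.
With the ratio pinned down, the budget gives x* = M/(P_x + P_y·(y/x)) and y* = (y/x)·x*.
Numerically y/x = 0.01221, so x* = 83/(4 + 36.2·0.01221) = 18.6853 and y* = 0.01221·18.6853 = 0.2281.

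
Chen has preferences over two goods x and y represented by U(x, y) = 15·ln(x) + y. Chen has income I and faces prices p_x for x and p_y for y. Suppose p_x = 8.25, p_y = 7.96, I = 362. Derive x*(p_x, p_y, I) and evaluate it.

x* = 14.4727

At the given prices: x* = 15·7.96/8.25 = 14.4727.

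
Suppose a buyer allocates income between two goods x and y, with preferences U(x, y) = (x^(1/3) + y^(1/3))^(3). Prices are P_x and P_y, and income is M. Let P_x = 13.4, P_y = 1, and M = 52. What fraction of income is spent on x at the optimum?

With the ratio pinned down, the budget gives x* = M/(P_x + P_y·(y/x)) and y* = (y/x)·x*.
Numerically y/x = 49.052054, so x* = 52/(13.4 + 1·49.052054) = 0.8326 and y* = 49.052054·0.8326 = 40.8426.
Expenditure on x: 13.4·0.8326 = 11.1574; share = 0.2146.

share on x = 0.2146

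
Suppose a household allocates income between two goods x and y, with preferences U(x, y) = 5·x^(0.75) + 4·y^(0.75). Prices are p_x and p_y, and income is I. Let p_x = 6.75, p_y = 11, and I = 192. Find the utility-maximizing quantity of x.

x* = 25.9851

MRS = MU_x/MU_y = (5/4)·(y/x)^(0.25). Set equal to p_x/p_y.
Solve for the ratio: y/x = [(4/5)·p_x/p_y]^(4).
Substitute y = (y/x)·x into the budget: x* = I/(p_x + p_y·(y/x)).
Numerically y/x = 0.058077, so x* = 192/(6.75 + 11·0.058077) = 25.9851.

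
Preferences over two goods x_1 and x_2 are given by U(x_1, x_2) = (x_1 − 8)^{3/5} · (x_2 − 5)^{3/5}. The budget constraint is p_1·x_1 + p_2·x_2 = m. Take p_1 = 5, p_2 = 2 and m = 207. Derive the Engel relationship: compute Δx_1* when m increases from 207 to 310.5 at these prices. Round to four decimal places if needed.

MRS = (x_2−5)/(x_1−8). Tangency with p_1/p_2 gives x_2−5 = (p_1/p_2)·(x_1−8).
Substituting into the budget: x_1* = 8 + 0.5·(m − 8·p_1 − 5·p_2)/p_1, and x_2* = 5 + 0.5·(…)/p_2.
Discretionary income = 207 − 8·5 − 5·2 = 157; x_1* = 8 + 0.5·157/5 = 23.7.
At m' = 310.5: x_1* = 34.05. Change: 34.05 − 23.7 = 10.35.

Δx_1* = 10.35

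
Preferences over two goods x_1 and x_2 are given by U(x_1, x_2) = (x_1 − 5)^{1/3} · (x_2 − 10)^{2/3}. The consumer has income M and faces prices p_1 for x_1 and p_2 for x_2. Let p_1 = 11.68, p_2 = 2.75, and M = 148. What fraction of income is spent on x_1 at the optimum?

share on x_1 = 0.5345

This is Cobb-Douglas in (x_1−5, x_2−10): tangency gives 1/3·p_2·(x_2−10) = 2/3·p_1·(x_1−5).
After buying the subsistence bundle (5, 10), a share 1/3 of the remaining income goes to x_1: x_1* = 5 + 1/3·(M − 5p_1 − 10p_2)/p_1.
Discretionary income = 148 − 5·11.68 − 10·2.75 = 62.1; x_1* = 5 + 1/3·62.1/11.68 = 6.7723; x_2* = 10 + 2/3·62.1/2.75 = 25.0545.
Expenditure on x_1: 11.68·6.7723 = 79.1; share = 0.5345.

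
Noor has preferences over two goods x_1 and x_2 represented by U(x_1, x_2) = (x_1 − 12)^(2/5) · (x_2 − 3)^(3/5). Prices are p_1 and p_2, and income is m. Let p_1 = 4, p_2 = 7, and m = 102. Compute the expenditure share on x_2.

MRS = (2/3)·(x_2−3)/(x_1−12). Tangency with p_1/p_2 gives x_2−3 = (3/2)·(p_1/p_2)·(x_1−12).
After buying the subsistence bundle (12, 3), a share 0.4 of the remaining income goes to x_1: x_1* = 12 + 0.4·(m − 12p_1 − 3p_2)/p_1.
Discretionary income = 102 − 12·4 − 3·7 = 33; x_1* = 12 + 0.4·33/4 = 15.3; x_2* = 3 + 0.6·33/7 = 5.8286.
Expenditure on x_2: 7·5.8286 = 40.8; share = 0.4.

share on x_2 = 0.4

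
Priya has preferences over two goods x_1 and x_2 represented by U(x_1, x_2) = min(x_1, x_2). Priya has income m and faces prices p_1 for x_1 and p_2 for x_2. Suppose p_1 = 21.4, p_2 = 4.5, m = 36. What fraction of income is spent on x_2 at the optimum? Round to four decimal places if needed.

share on x_2 = 0.1737

Demand: x_1*(p_1,p_2,m) = m/(p_1 + p_2), x_2* = m/(p_1 + p_2).
Here 21.4 + 4.5 = 25.9, giving x_1* = 1.39 and x_2* = 1.39.
Expenditure on x_2: 4.5·1.39 = 6.2548; share = 0.1737.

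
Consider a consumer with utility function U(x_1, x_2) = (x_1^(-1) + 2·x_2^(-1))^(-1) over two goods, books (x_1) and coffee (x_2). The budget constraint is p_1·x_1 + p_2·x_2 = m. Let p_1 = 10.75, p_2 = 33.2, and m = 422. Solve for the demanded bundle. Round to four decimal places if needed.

x_1* = 11.2632, x_2* = 9.0639

MU_x_1 ∝ x_1^(-2), MU_x_2 ∝ 2·x_2^(-2), so MRS = (1/2)·(x_2/x_1)^(2) = p_1/p_2.
Solve for the ratio: x_2/x_1 = [2·p_1/p_2]^(0.5).
With the ratio pinned down, the budget gives x_1* = m/(p_1 + p_2·(x_2/x_1)) and x_2* = (x_2/x_1)·x_1*.
Numerically x_2/x_1 = 0.80473, so x_1* = 422/(10.75 + 33.2·0.80473) = 11.2632 and x_2* = 0.80473·11.2632 = 9.0639.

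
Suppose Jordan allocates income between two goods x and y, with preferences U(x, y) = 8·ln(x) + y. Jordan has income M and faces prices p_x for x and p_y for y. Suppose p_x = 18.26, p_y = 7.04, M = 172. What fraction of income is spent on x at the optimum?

Set MRS = p_x/p_y: (8/x)/1 = p_x/p_y.
So x*(p_x,p_y) = 8·p_y/p_x, independent of income; and y* = (M − 8·p_y)/p_y.
At the given prices: x* = 8·7.04/18.26 = 3.0843, and y* = 16.4318.
Expenditure on x: 18.26·3.0843 = 56.32; share = 0.3274.

share on x = 0.3274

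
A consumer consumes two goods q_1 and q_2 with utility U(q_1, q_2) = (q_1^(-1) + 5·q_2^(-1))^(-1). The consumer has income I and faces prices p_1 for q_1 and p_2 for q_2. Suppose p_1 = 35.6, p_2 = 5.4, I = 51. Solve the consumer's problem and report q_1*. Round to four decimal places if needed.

q_1* = 0.7657

MU_q_1 ∝ q_1^(-2), MU_q_2 ∝ 5·q_2^(-2), so MRS = (1/5)·(q_2/q_1)^(2) = p_1/p_2.
Solve for the ratio: q_2/q_1 = [5·p_1/p_2]^(0.5).
Substitute q_2 = (q_2/q_1)·q_1 into the budget: q_1* = I/(p_1 + p_2·(q_2/q_1)).
Numerically q_2/q_1 = 5.741338, so q_1* = 51/(35.6 + 5.4·5.741338) = 0.7657.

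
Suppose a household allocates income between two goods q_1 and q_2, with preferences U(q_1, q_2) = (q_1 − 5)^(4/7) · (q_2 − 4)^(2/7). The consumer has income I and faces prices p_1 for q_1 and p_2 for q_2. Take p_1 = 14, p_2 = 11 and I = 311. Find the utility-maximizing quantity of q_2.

Let q_1' = q_1−5, q_2' = q_2−4. MRS = 2·q_2'/q_1' = p_1/p_2.
After buying the subsistence bundle (5, 4), a share 2/3 of the remaining income goes to q_1: q_1* = 5 + 2/3·(I − 5p_1 − 4p_2)/p_1.
Discretionary income = 311 − 5·14 − 4·11 = 197; q_2* = 4 + 1/3·197/11 = 9.9697.

q_2* = 9.9697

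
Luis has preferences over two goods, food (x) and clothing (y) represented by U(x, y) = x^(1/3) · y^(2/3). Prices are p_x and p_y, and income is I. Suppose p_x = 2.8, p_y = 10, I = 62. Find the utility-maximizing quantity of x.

x* = 7.381

The MRS is (1/2)·y/x. Set MRS = p_x/p_y.
Rearranging, p_y·y = 2·p_x·x. Substituting into the budget gives p_x·x·(1 + 2) = I.
Demand: x*(p_x,p_y,I) = 1/3·I/p_x and y* = 2/3·I/p_y.
At p_x=2.8, p_y=10, I=62: x* = 1/3·62/2.8 = 7.381.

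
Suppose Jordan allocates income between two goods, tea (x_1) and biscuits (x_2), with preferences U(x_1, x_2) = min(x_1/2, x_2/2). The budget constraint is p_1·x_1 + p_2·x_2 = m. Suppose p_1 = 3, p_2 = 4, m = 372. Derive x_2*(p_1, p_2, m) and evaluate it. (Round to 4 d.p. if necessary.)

x_2* = 53.1429

Leontief preferences: the optimum is at the kink where x_1/2 = x_2/2, i.e. x_2 = x_1.
Budget: p_1·x_1 + p_2·x_1 = m, so (2·p_1 + 2·p_2)·x_1 = 2·m.
Demand: x_1*(p_1,p_2,m) = 2·m/(2·p_1 + 2·p_2), x_2* = 2·m/(2·p_1 + 2·p_2).
Here 2·3 + 2·4 = 14, giving x_2* = 53.1429.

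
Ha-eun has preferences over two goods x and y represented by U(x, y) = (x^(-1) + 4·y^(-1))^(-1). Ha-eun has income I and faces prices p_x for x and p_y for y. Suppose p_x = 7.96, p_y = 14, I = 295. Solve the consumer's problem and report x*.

From the CES first-order condition, (1/4)·(y/x)^(2) = p_x/p_y.
Hence y/x = (4·p_x/p_y)^(1/(2)), i.e. raised to the 0.5 power.
Substitute y = (y/x)·x into the budget: x* = I/(p_x + p_y·(y/x)).
Numerically y/x = 1.508074, so x* = 295/(7.96 + 14·1.508074) = 10.1469.

x* = 10.1469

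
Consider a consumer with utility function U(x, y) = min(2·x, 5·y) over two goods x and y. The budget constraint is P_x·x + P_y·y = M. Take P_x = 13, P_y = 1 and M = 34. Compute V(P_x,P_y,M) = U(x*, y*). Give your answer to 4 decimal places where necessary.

With perfect complements, no substitution: consume in ratio x:y = 5:2.
Budget: P_x·x + P_y·(2/5)·x = M, so (5·P_x + 2·P_y)·x = 5·M.
Demand: x*(P_x,P_y,M) = 5·M/(5·P_x + 2·P_y), y* = 2·M/(5·P_x + 2·P_y).
Here 5·13 + 2·1 = 67, giving x* = 2.5373 and y* = 1.0149.
Utility at the optimum: U(2.5373, 1.0149) = 5.0746.

V = 5.0746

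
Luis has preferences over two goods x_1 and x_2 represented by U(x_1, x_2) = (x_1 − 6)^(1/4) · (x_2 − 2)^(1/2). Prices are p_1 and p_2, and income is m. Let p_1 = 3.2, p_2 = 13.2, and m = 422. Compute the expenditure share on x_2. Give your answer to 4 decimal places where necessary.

share on x_2 = 0.6572

Let x_1' = x_1−6, x_2' = x_2−2. MRS = (1/2)·x_2'/x_1' = p_1/p_2.
After buying the subsistence bundle (6, 2), a share 1/3 of the remaining income goes to x_1: x_1* = 6 + 1/3·(m − 6p_1 − 2p_2)/p_1.
Discretionary income = 422 − 6·3.2 − 2·13.2 = 376.4; x_1* = 6 + 1/3·376.4/3.2 = 45.2083; x_2* = 2 + 2/3·376.4/13.2 = 21.0101.
Expenditure on x_2: 13.2·21.0101 = 277.3333; share = 0.6572.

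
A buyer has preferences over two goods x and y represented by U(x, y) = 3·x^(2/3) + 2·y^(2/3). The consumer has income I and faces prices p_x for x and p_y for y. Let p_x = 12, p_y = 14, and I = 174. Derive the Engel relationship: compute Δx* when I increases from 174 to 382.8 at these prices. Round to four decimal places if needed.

Δx* = 14.2894

MU_x ∝ 3·x^(-1/3), MU_y ∝ 2·y^(-1/3), so MRS = (3/2)·(y/x)^(1/3) = p_x/p_y.
Hence y/x = ((2/3)·p_x/p_y)^(1/(1/3)), i.e. raised to the 3 power.
With the ratio pinned down, the budget gives x* = I/(p_x + p_y·(y/x)) and y* = (y/x)·x*.
Numerically y/x = 0.186589, so x* = 174/(12 + 14·0.186589) = 11.9078.
At I' = 382.8: x* = 26.1972. Change: 26.1972 − 11.9078 = 14.2894.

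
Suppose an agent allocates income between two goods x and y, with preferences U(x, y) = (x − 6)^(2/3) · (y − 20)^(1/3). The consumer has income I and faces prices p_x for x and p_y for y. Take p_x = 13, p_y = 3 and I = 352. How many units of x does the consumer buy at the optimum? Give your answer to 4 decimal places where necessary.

Let x' = x−6, y' = y−20. MRS = 2·y'/x' = p_x/p_y.
Substituting into the budget: x* = 6 + 2/3·(I − 6·p_x − 20·p_y)/p_x, and y* = 20 + 1/3·(…)/p_y.
Discretionary income = 352 − 6·13 − 20·3 = 214; x* = 6 + 2/3·214/13 = 16.9744.

x* = 16.9744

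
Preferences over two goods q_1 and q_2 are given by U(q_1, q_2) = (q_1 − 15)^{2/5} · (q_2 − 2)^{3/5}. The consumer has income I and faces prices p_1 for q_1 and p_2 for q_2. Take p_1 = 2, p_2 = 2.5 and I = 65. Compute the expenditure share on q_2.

share on q_2 = 0.3538

This is Cobb-Douglas in (q_1−15, q_2−2): tangency gives 0.4·p_2·(q_2−2) = 0.6·p_1·(q_1−15).
Substituting into the budget: q_1* = 15 + 0.4·(I − 15·p_1 − 2·p_2)/p_1, and q_2* = 2 + 0.6·(…)/p_2.
Discretionary income = 65 − 15·2 − 2·2.5 = 30; q_1* = 15 + 0.4·30/2 = 21; q_2* = 2 + 0.6·30/2.5 = 9.2.
Expenditure on q_2: 2.5·9.2 = 23; share = 0.3538.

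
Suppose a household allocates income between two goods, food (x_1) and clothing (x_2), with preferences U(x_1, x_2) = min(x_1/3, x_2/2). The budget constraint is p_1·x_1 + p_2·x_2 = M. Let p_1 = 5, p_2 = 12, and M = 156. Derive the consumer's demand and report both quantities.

Demand: x_1*(p_1,p_2,M) = 3·M/(3·p_1 + 2·p_2), x_2* = 2·M/(3·p_1 + 2·p_2).
Here 3·5 + 2·12 = 39, giving x_1* = 12 and x_2* = 8.

x_1* = 12, x_2* = 8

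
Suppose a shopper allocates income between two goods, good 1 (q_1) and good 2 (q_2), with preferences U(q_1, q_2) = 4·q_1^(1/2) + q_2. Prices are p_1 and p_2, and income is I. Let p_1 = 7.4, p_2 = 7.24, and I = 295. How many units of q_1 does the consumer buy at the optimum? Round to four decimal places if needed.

Set MRS = p_1/p_2: 2·q_1^(−1/2) = p_1/p_2.
Solve: √q_1 = 2·p_2/p_1, so q_1*(p_1,p_2) = (2·p_2/p_1)², and q_2* = (I − p_1·q_1*)/p_2.
Plugging in: q_1* = (2·7.24/7.4)² = 3.8289.

q_1* = 3.8289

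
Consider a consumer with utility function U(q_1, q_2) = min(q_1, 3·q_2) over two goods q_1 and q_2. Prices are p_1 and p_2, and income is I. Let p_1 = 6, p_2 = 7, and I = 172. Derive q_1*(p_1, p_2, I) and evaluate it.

q_1* = 20.64

With perfect complements, no substitution: consume in ratio q_1:q_2 = 3:1.
Budget: p_1·q_1 + p_2·(1/3)·q_1 = I, so (3·p_1 + p_2)·q_1 = 3·I.
Demand: q_1*(p_1,p_2,I) = 3·I/(3·p_1 + p_2), q_2* = I/(3·p_1 + p_2).
Here 3·6 + 7 = 25, giving q_1* = 20.64.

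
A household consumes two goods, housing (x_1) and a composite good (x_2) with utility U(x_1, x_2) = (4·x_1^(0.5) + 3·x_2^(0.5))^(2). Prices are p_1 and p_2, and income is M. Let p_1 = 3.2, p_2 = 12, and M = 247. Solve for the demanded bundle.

MRS = MU_x_1/MU_x_2 = (4/3)·(x_2/x_1)^(0.5). Set equal to p_1/p_2.
Solve for the ratio: x_2/x_1 = [(3/4)·p_1/p_2]^(2).
Substitute x_2 = (x_2/x_1)·x_1 into the budget: x_1* = M/(p_1 + p_2·(x_2/x_1)).
Numerically x_2/x_1 = 0.04, so x_1* = 247/(3.2 + 12·0.04) = 67.1196 and x_2* = 0.04·67.1196 = 2.6848.

x_1* = 67.1196, x_2* = 2.6848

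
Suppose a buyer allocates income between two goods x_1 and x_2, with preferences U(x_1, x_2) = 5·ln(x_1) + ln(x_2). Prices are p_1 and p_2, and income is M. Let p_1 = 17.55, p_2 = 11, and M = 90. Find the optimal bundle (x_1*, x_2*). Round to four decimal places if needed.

x_1* = 4.2735, x_2* = 1.3636

Demand: x_1*(p_1,p_2,M) = 5/6·M/p_1 and x_2* = 1/6·M/p_2.
At p_1=17.55, p_2=11, M=90: x_1* = 5/6·90/17.55 = 4.2735, x_2* = 1.3636.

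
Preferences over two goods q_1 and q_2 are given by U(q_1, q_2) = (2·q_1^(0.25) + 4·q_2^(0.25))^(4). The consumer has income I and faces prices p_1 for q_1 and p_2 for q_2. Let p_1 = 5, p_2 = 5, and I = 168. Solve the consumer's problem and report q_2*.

With the ratio pinned down, the budget gives q_1* = I/(p_1 + p_2·(q_2/q_1)) and q_2* = (q_2/q_1)·q_1*.
Numerically q_2/q_1 = 2.519842, so q_1* = 168/(5 + 5·2.519842) = 9.5459 and q_2* = 2.519842·9.5459 = 24.0541.

q_2* = 24.0541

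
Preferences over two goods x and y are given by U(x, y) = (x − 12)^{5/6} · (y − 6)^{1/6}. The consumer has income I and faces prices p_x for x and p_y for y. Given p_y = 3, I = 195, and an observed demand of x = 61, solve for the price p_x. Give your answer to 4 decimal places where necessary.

Let x' = x−12, y' = y−6. MRS = 5·y'/x' = p_x/p_y.
After buying the subsistence bundle (12, 6), a share 5/6 of the remaining income goes to x: x* = 12 + 5/6·(I − 12p_x − 6p_y)/p_x.
Set x* = 61 in the demand function and solve for p_x: p_x = 2.5.

p_x = 2.5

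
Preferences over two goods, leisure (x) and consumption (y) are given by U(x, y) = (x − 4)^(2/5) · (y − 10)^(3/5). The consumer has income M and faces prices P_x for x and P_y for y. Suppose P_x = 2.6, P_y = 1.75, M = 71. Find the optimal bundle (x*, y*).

x* = 10.6308, y* = 24.7771

Let x' = x−4, y' = y−10. MRS = (2/3)·y'/x' = P_x/P_y.
Substituting into the budget: x* = 4 + 0.4·(M − 4·P_x − 10·P_y)/P_x, and y* = 10 + 0.6·(…)/P_y.
Discretionary income = 71 − 4·2.6 − 10·1.75 = 43.1; x* = 4 + 0.4·43.1/2.6 = 10.6308; y* = 10 + 0.6·43.1/1.75 = 24.7771.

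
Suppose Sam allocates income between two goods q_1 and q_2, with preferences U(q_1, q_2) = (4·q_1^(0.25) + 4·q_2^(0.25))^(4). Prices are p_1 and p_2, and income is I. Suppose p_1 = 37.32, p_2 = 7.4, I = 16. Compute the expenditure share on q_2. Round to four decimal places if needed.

share on q_2 = 0.6317

From the CES first-order condition, (q_2/q_1)^(0.75) = p_1/p_2.
Solve for the ratio: q_2/q_1 = [p_1/p_2]^(4/3).
Substitute q_2 = (q_2/q_1)·q_1 into the budget: q_1* = I/(p_1 + p_2·(q_2/q_1)).
Numerically q_2/q_1 = 8.648615, so q_1* = 16/(37.32 + 7.4·8.648615) = 0.1579 and q_2* = 8.648615·0.1579 = 1.3658.
Expenditure on q_2: 7.4·1.3658 = 10.1066; share = 0.6317.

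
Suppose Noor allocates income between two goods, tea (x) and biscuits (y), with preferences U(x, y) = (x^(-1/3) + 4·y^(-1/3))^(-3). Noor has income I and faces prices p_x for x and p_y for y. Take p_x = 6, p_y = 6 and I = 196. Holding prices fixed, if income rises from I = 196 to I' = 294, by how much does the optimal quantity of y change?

With the ratio pinned down, the budget gives x* = I/(p_x + p_y·(y/x)) and y* = (y/x)·x*.
Numerically y/x = 2.828427, so x* = 196/(6 + 6·2.828427) = 8.5327 and y* = 2.828427·8.5327 = 24.134.
At I' = 294: y* = 36.201. Change: 36.201 − 24.134 = 12.067.

Δy* = 12.067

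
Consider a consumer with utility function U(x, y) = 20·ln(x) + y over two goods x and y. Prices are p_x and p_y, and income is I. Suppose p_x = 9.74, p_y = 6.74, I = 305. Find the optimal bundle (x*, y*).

x* = 13.8398, y* = 25.2522

So x*(p_x,p_y) = 20·p_y/p_x, independent of income; and y* = (I − 20·p_y)/p_y.
At the given prices: x* = 20·6.74/9.74 = 13.8398, and y* = 25.2522.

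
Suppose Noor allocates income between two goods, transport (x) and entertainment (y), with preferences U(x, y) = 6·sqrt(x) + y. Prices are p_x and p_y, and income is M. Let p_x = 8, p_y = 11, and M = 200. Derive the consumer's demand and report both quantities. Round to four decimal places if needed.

Plugging in: x* = (3·11/8)² = 17.0156, y* = 5.8068.

x* = 17.0156, y* = 5.8068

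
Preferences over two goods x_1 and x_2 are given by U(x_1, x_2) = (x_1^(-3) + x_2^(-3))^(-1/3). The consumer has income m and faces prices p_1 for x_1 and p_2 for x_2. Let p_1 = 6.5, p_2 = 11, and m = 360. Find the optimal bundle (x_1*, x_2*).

x_1* = 22.2988, x_2* = 19.5507

MRS = MU_x_1/MU_x_2 = (x_2/x_1)^(4). Set equal to p_1/p_2.
Solve for the ratio: x_2/x_1 = [p_1/p_2]^(0.25).
With the ratio pinned down, the budget gives x_1* = m/(p_1 + p_2·(x_2/x_1)) and x_2* = (x_2/x_1)·x_1*.
Numerically x_2/x_1 = 0.876759, so x_1* = 360/(6.5 + 11·0.876759) = 22.2988 and x_2* = 0.876759·22.2988 = 19.5507.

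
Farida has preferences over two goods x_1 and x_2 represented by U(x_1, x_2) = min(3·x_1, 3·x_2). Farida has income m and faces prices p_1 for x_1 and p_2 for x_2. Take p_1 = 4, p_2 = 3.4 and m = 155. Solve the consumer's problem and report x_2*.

x_2* = 20.9459

Demand: x_1*(p_1,p_2,m) = 3·m/(3·p_1 + 3·p_2), x_2* = 3·m/(3·p_1 + 3·p_2).
Here 3·4 + 3·3.4 = 22.2, giving x_2* = 20.9459.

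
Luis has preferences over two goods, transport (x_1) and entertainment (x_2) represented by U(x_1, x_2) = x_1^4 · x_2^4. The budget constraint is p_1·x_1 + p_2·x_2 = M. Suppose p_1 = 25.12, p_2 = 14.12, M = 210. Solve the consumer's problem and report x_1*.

MU_x_1/MU_x_2 = (4·x_2)/(4·x_1); tangency sets this equal to p_1/p_2.
Rearranging, p_2·x_2 = p_1·x_1. Substituting into the budget gives p_1·x_1·(1 + 1) = M.
Demand: x_1*(p_1,p_2,M) = 0.5·M/p_1 and x_2* = 0.5·M/p_2.
At p_1=25.12, p_2=14.12, M=210: x_1* = 0.5·210/25.12 = 4.1799.

x_1* = 4.1799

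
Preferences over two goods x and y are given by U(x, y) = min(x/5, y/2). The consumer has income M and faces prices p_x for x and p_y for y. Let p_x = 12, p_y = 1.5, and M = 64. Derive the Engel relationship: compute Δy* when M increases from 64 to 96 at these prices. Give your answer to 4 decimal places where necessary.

Leontief preferences: the optimum is at the kink where x/5 = y/2, i.e. y = (2/5)·x.
Budget: p_x·x + p_y·(2/5)·x = M, so (5·p_x + 2·p_y)·x = 5·M.
Demand: x*(p_x,p_y,M) = 5·M/(5·p_x + 2·p_y), y* = 2·M/(5·p_x + 2·p_y).
Here 5·12 + 2·1.5 = 63, giving y* = 2.0317.
At M' = 96: y* = 3.0476. Change: 3.0476 − 2.0317 = 1.0159.

Δy* = 1.0159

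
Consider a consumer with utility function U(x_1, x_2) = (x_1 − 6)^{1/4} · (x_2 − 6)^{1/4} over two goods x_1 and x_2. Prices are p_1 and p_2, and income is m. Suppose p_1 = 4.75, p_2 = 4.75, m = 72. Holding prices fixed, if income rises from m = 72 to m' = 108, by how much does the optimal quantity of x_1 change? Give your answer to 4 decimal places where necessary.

Δx_1* = 3.7895

Let x_1' = x_1−6, x_2' = x_2−6. MRS = x_2'/x_1' = p_1/p_2.
After buying the subsistence bundle (6, 6), a share 0.5 of the remaining income goes to x_1: x_1* = 6 + 0.5·(m − 6p_1 − 6p_2)/p_1.
Discretionary income = 72 − 6·4.75 − 6·4.75 = 15; x_1* = 6 + 0.5·15/4.75 = 7.5789.
At m' = 108: x_1* = 11.3684. Change: 11.3684 − 7.5789 = 3.7895.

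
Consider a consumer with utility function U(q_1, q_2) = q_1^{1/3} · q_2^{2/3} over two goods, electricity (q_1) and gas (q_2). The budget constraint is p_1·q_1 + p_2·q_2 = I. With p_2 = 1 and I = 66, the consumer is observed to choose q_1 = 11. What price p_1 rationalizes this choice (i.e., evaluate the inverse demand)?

The MRS is (1/2)·q_2/q_1. Set MRS = p_1/p_2.
So 1/3·p_2·q_2 = 2/3·p_1·q_1; combined with the budget, a share 1/3 of income goes to q_1.
Demand: q_1*(p_1,p_2,I) = 1/3·I/p_1 and q_2* = 2/3·I/p_2.
Set q_1* = 11 in the demand function and solve for p_1: p_1 = 2.

p_1 = 2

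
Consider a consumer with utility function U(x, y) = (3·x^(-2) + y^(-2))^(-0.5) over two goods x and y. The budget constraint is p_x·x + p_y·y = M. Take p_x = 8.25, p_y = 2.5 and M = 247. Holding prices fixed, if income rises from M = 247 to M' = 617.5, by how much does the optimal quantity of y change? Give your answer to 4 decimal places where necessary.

Numerically y/x = 1.03228, so x* = 247/(8.25 + 2.5·1.03228) = 22.8055 and y* = 1.03228·22.8055 = 23.5417.
At M' = 617.5: y* = 58.8543. Change: 58.8543 − 23.5417 = 35.3126.

Δy* = 35.3126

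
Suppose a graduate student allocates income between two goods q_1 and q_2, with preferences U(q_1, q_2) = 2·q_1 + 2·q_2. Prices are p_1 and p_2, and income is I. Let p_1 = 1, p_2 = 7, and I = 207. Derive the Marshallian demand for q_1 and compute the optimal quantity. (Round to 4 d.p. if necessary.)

Numerically: q_1* = 207, q_2* = 0.

q_1* = 207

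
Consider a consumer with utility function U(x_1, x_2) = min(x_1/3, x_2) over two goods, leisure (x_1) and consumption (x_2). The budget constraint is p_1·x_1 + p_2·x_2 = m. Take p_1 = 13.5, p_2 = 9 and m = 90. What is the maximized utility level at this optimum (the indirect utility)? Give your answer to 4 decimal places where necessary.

Leontief preferences: the optimum is at the kink where x_1/3 = x_2/1, i.e. x_2 = (1/3)·x_1.
Budget: p_1·x_1 + p_2·(1/3)·x_1 = m, so (3·p_1 + p_2)·x_1 = 3·m.
Demand: x_1*(p_1,p_2,m) = 3·m/(3·p_1 + p_2), x_2* = m/(3·p_1 + p_2).
Here 3·13.5 + 9 = 49.5, giving x_1* = 5.4545 and x_2* = 1.8182.
Utility at the optimum: U(5.4545, 1.8182) = 1.8182.

V = 1.8182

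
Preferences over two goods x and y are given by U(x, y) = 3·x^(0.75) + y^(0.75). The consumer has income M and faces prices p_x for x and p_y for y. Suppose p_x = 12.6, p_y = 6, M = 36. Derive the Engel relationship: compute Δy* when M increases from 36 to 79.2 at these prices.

Δy* = 0.7387

Substitute y = (y/x)·x into the budget: x* = M/(p_x + p_y·(y/x)).
Numerically y/x = 0.2401, so x* = 36/(12.6 + 6·0.2401) = 2.564 and y* = 0.2401·2.564 = 0.6156.
At M' = 79.2: y* = 1.3544. Change: 1.3544 − 0.6156 = 0.7387.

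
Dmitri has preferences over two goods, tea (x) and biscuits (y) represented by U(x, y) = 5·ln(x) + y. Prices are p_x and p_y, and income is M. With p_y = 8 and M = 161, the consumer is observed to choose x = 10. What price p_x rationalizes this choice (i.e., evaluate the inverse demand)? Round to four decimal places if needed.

MU_x = 5/x, MU_y = 1. Tangency: 5/x = p_x/p_y.
So x*(p_x,p_y) = 5·p_y/p_x, independent of income; and y* = (M − 5·p_y)/p_y.
Set x* = 10 in the demand function and solve for p_x: p_x = 4.

p_x = 4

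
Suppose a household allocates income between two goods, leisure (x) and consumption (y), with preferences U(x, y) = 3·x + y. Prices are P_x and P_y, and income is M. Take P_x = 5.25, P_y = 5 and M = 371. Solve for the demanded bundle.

x* = 70.6667, y* = 0

Numerically: x* = 70.6667, y* = 0.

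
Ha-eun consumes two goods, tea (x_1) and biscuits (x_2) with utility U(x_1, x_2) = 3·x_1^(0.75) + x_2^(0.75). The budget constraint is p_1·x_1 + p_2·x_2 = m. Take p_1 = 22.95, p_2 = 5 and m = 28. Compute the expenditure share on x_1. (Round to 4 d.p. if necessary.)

MU_x_1 ∝ 3·x_1^(-0.25), MU_x_2 ∝ x_2^(-0.25), so MRS = 3·(x_2/x_1)^(0.25) = p_1/p_2.
Hence x_2/x_1 = ((1/3)·p_1/p_2)^(1/(0.25)), i.e. raised to the 4 power.
With the ratio pinned down, the budget gives x_1* = m/(p_1 + p_2·(x_2/x_1)) and x_2* = (x_2/x_1)·x_1*.
Numerically x_2/x_1 = 5.479813, so x_1* = 28/(22.95 + 5·5.479813) = 0.5561 and x_2* = 5.479813·0.5561 = 3.0474.
Expenditure on x_1: 22.95·0.5561 = 12.7629; share = 0.4558.

share on x_1 = 0.4558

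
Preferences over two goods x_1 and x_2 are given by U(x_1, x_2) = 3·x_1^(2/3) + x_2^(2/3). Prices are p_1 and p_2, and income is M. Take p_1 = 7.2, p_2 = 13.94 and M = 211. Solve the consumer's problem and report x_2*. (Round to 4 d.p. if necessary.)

From the CES first-order condition, 3·(x_2/x_1)^(1/3) = p_1/p_2.
Solve for the ratio: x_2/x_1 = [(1/3)·p_1/p_2]^(3).
With the ratio pinned down, the budget gives x_1* = M/(p_1 + p_2·(x_2/x_1)) and x_2* = (x_2/x_1)·x_1*.
Numerically x_2/x_1 = 0.005103, so x_1* = 211/(7.2 + 13.94·0.005103) = 29.0188 and x_2* = 0.005103·29.0188 = 0.1481.

x_2* = 0.1481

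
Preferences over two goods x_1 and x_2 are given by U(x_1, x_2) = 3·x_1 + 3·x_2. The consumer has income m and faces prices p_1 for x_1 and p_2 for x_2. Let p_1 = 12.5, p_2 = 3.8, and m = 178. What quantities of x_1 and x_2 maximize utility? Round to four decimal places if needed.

x_1* = 0, x_2* = 46.8421

Linear utility — the consumer picks whichever good has higher MU/price: 3/12.5 = 0.24 vs 3/3.8 = 0.7895.
x_2 gives more utility per dollar, so spend all income on x_2: x_2* = m/p_2, x_1* = 0.
Numerically: x_1* = 0, x_2* = 46.8421.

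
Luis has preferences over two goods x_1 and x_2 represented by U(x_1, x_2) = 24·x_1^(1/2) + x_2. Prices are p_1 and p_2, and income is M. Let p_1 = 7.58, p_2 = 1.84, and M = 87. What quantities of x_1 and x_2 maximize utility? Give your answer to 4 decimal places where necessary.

Plugging in: x_1* = (12·1.84/7.58)² = 8.4852, x_2* = 12.3275.

x_1* = 8.4852, x_2* = 12.3275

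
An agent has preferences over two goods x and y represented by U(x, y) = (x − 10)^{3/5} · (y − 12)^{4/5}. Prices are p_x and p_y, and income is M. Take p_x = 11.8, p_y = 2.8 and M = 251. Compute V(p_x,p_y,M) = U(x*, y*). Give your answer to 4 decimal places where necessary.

V = 24.0032

Let x' = x−10, y' = y−12. MRS = (3/4)·y'/x' = p_x/p_y.
Substituting into the budget: x* = 10 + 3/7·(M − 10·p_x − 12·p_y)/p_x, and y* = 12 + 4/7·(…)/p_y.
Discretionary income = 251 − 10·11.8 − 12·2.8 = 99.4; x* = 10 + 3/7·99.4/11.8 = 13.6102; y* = 12 + 4/7·99.4/2.8 = 32.2857.
Utility at the optimum: U(13.6102, 32.2857) = 24.0032.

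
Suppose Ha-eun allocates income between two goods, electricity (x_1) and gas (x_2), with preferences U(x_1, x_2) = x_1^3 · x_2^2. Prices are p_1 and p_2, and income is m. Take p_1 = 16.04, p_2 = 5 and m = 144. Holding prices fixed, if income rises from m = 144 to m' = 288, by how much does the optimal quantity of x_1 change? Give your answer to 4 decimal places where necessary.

Demand: x_1*(p_1,p_2,m) = 0.6·m/p_1 and x_2* = 0.4·m/p_2.
At p_1=16.04, p_2=5, m=144: x_1* = 0.6·144/16.04 = 5.3865.
At m' = 288: x_1* = 10.7731. Change: 10.7731 − 5.3865 = 5.3865.

Δx_1* = 5.3865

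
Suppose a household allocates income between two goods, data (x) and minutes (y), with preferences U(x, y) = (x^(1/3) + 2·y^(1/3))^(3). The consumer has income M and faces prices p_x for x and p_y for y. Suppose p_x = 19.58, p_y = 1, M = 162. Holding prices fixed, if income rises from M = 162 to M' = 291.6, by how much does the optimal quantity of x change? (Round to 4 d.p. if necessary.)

Δx* = 0.4897

With the ratio pinned down, the budget gives x* = M/(p_x + p_y·(y/x)) and y* = (y/x)·x*.
Numerically y/x = 245.055258, so x* = 162/(19.58 + 1·245.055258) = 0.6122.
At M' = 291.6: x* = 1.1019. Change: 1.1019 − 0.6122 = 0.4897.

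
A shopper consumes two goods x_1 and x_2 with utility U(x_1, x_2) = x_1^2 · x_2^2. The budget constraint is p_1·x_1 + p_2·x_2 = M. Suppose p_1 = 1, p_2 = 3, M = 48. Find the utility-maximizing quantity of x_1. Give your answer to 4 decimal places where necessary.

x_1* = 24

Tangency: MRS = x_2/x_1 = p_1/p_2.
So 2·p_2·x_2 = 2·p_1·x_1; combined with the budget, a share 0.5 of income goes to x_1.
Demand: x_1*(p_1,p_2,M) = 0.5·M/p_1 and x_2* = 0.5·M/p_2.
At p_1=1, p_2=3, M=48: x_1* = 0.5·48/1 = 24.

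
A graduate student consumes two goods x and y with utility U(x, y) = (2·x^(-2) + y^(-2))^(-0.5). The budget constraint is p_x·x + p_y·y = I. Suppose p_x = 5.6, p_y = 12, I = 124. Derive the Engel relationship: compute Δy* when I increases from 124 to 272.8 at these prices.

Δy* = 7.0534

From the CES first-order condition, 2·(y/x)^(3) = p_x/p_y.
Hence y/x = ((1/2)·p_x/p_y)^(1/(3)), i.e. raised to the 1/3 power.
Substitute y = (y/x)·x into the budget: x* = I/(p_x + p_y·(y/x)).
Numerically y/x = 0.615638, so x* = 124/(5.6 + 12·0.615638) = 9.5475 and y* = 0.615638·9.5475 = 5.8778.
At I' = 272.8: y* = 12.9312. Change: 12.9312 − 5.8778 = 7.0534.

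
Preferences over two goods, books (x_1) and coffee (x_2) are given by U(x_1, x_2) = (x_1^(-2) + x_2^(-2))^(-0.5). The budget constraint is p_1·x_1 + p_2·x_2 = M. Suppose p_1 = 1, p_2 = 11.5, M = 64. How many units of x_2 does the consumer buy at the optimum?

MU_x_1 ∝ x_1^(-3), MU_x_2 ∝ x_2^(-3), so MRS = (x_2/x_1)^(3) = p_1/p_2.
Hence x_2/x_1 = (p_1/p_2)^(1/(3)), i.e. raised to the 1/3 power.
Substitute x_2 = (x_2/x_1)·x_1 into the budget: x_1* = M/(p_1 + p_2·(x_2/x_1)).
Numerically x_2/x_1 = 0.443031, so x_1* = 64/(1 + 11.5·0.443031) = 10.5007 and x_2* = 0.443031·10.5007 = 4.6521.

x_2* = 4.6521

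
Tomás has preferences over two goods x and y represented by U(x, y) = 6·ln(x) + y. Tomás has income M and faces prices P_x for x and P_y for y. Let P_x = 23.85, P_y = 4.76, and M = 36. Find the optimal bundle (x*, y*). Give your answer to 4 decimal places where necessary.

Set MRS = P_x/P_y: (6/x)/1 = P_x/P_y.
So x*(P_x,P_y) = 6·P_y/P_x, independent of income; and y* = (M − 6·P_y)/P_y.
At the given prices: x* = 6·4.76/23.85 = 1.1975, and y* = 1.563.

x* = 1.1975, y* = 1.563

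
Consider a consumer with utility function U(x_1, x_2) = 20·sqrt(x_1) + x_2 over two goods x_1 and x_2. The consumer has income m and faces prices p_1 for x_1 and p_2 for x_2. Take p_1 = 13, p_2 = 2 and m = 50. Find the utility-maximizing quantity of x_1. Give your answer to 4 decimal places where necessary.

Set MRS = p_1/p_2: 10·x_1^(−1/2) = p_1/p_2.
Thus x_1* = (10·p_2/p_1)² — independent of m — with the rest of income spent on x_2.
Plugging in: x_1* = (10·2/13)² = 2.3669.

x_1* = 2.3669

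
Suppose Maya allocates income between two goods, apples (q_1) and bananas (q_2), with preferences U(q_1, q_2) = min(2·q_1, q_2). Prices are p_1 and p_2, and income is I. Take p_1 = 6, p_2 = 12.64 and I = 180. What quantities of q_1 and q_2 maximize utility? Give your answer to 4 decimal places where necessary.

Here 6 + 2·12.64 = 31.28, giving q_1* = 5.7545 and q_2* = 11.509.

q_1* = 5.7545, q_2* = 11.509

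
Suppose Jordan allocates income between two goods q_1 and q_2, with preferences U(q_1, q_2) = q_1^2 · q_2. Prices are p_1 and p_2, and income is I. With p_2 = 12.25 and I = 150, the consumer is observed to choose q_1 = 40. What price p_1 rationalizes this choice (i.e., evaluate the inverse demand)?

p_1 = 2.5

The MRS is 2·q_2/q_1. Set MRS = p_1/p_2.
Rearranging, p_2·q_2 = (1/2)·p_1·q_1. Substituting into the budget gives p_1·q_1·(1 + (1/2)) = I.
Demand: q_1*(p_1,p_2,I) = 2/3·I/p_1 and q_2* = 1/3·I/p_2.
Set q_1* = 40 in the demand function and solve for p_1: p_1 = 2.5.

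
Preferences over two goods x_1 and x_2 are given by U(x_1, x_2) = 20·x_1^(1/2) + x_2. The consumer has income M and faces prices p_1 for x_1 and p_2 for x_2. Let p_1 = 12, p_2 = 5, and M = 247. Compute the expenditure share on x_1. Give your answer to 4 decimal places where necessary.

Set MRS = p_1/p_2: 10·x_1^(−1/2) = p_1/p_2.
Thus x_1* = (10·p_2/p_1)² — independent of M — with the rest of income spent on x_2.
Plugging in: x_1* = (10·5/12)² = 17.3611, x_2* = 7.7333.
Expenditure on x_1: 12·17.3611 = 208.3333; share = 0.8435.

share on x_1 = 0.8435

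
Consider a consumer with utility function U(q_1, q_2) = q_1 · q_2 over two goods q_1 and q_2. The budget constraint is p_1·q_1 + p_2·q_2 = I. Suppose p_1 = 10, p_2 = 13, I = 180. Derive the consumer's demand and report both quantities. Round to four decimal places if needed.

The MRS is q_2/q_1. Set MRS = p_1/p_2.
So p_2·q_2 = p_1·q_1; combined with the budget, a share 0.5 of income goes to q_1.
Demand: q_1*(p_1,p_2,I) = 0.5·I/p_1 and q_2* = 0.5·I/p_2.
At p_1=10, p_2=13, I=180: q_1* = 0.5·180/10 = 9, q_2* = 6.9231.

q_1* = 9, q_2* = 6.9231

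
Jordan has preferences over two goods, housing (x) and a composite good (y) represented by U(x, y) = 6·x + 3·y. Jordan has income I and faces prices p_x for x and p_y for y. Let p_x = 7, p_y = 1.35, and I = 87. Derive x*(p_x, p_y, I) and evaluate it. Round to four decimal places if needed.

Perfect substitutes: compare marginal utility per dollar. 6/p_x vs 3/p_y → 0.8571 vs 2.2222.
y gives more utility per dollar, so spend all income on y: y* = I/p_y, x* = 0.
Numerically: x* = 0, y* = 64.4444.

x* = 0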